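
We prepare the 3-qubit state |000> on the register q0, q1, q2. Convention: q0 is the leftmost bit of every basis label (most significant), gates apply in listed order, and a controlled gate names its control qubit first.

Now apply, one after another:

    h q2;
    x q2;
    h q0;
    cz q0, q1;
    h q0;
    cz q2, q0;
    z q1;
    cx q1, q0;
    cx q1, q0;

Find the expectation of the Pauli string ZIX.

In the final state, ZIX has expectation 1.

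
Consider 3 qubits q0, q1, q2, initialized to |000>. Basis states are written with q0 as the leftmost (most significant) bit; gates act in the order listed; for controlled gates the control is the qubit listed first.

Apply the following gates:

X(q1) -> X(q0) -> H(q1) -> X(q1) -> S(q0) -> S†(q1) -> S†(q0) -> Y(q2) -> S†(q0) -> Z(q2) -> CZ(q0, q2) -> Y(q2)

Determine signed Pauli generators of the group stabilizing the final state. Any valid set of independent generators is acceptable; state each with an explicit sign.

The stabilizer group can be generated by +IYI, -ZII, +IIZ, among other valid generating sets.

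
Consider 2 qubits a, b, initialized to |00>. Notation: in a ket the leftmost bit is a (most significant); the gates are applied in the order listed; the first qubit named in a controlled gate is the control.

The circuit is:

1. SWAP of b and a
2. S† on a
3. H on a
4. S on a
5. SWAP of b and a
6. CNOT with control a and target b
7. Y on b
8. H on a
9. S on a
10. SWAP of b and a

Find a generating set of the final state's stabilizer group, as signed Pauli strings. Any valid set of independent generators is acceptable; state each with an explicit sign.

One valid set of independent stabilizer generators is +YI, +IY (any independent generating set of the same group is equally correct).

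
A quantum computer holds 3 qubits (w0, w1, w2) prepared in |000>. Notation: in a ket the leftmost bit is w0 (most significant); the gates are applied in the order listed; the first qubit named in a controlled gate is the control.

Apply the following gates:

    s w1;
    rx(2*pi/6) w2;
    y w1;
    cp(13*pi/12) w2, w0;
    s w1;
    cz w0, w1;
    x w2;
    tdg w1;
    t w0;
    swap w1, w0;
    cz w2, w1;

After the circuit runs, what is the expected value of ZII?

The observable ZII averages to -1.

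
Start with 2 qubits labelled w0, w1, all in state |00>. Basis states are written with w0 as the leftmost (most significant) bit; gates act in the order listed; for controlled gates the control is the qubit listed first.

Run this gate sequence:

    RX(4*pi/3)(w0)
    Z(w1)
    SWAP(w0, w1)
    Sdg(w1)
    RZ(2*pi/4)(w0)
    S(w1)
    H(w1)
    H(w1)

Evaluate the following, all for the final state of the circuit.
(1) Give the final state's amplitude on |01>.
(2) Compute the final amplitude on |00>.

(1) The amplitude on |01> is -sqrt(3)*exp(I*pi/4)/2.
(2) The final state's coefficient on |00> equals exp(3*I*pi/4)/2.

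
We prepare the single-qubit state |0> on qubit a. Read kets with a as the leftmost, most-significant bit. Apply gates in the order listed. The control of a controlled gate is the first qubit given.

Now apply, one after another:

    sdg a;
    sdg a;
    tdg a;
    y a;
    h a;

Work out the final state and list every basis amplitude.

The resulting statevector has amplitude sqrt(2)*I/2 on |0>, -sqrt(2)*I/2 on |1>.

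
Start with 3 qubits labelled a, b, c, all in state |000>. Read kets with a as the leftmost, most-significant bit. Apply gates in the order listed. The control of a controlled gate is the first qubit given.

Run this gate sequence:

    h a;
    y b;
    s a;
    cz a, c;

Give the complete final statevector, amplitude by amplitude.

After the circuit, the state carries amplitude sqrt(2)*I/2 on |010>, -sqrt(2)/2 on |110>, and 0 on every other basis state.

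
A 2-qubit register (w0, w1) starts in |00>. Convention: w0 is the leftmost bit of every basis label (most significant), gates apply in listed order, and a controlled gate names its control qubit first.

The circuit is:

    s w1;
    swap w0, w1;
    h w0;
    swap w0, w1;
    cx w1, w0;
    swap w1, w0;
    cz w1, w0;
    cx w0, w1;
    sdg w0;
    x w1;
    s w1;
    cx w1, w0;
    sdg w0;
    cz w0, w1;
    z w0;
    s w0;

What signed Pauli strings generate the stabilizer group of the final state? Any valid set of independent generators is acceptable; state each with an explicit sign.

One valid set of independent stabilizer generators is -YI, -IZ (any independent generating set of the same group is equally correct).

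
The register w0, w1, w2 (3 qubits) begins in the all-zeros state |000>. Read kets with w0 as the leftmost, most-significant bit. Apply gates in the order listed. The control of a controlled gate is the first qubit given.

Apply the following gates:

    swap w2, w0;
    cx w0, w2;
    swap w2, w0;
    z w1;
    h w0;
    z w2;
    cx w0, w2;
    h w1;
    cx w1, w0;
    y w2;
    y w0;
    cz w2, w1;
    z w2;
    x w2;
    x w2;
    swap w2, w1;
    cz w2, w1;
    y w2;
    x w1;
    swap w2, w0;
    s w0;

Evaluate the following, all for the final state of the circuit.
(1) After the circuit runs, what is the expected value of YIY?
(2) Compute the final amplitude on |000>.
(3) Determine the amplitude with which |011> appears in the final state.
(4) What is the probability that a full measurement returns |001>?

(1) The expectation value of YIY is 0.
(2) The final state's coefficient on |000> equals I/2.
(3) The amplitude on |011> is -I/2.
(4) The probability of measuring |001> is 0.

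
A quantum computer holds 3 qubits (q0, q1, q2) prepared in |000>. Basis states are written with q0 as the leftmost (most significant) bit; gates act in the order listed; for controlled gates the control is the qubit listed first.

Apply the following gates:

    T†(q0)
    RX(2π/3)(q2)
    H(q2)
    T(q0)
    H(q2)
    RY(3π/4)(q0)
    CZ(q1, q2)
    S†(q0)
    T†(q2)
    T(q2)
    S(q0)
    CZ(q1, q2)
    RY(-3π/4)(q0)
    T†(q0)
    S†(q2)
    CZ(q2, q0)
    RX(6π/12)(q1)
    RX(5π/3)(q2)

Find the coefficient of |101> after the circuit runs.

The final state's coefficient on |101> equals 0.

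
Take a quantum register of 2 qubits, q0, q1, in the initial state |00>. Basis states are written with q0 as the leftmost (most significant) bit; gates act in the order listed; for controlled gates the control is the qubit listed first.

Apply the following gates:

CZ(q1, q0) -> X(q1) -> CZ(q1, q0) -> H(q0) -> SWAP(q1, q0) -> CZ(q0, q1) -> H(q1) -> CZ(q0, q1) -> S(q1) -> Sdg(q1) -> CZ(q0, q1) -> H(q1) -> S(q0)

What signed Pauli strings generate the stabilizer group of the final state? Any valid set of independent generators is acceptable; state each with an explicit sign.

The stabilizer group can be generated by -IX, -ZI, among other valid generating sets. Key observation: steps 7-12 multiply out to the identity, so the circuit reduces to the remaining gates.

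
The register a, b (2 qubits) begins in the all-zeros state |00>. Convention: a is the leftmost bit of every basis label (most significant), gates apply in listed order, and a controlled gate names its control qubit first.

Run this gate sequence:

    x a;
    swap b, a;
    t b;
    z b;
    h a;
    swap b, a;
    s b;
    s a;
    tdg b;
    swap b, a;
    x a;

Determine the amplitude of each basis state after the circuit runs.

The resulting statevector has amplitude 0 on |00>, sqrt(2)/2 on |01>, 0 on |10>, -sqrt(2)*exp(3*I*pi/4)/2 on |11>.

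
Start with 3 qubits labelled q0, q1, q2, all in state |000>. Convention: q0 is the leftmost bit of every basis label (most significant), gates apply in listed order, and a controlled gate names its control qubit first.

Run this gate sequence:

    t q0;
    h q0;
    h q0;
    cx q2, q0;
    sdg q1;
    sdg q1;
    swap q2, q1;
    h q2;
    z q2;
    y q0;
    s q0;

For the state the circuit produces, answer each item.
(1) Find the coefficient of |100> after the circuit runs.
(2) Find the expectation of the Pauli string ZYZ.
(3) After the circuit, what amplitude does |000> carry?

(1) |100> carries amplitude -sqrt(2)/2 in the final state. Key observation: steps 2-3 multiply out to the identity, so the circuit reduces to the remaining gates.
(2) The expectation value of ZYZ is 0.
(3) The final state's coefficient on |000> equals 0.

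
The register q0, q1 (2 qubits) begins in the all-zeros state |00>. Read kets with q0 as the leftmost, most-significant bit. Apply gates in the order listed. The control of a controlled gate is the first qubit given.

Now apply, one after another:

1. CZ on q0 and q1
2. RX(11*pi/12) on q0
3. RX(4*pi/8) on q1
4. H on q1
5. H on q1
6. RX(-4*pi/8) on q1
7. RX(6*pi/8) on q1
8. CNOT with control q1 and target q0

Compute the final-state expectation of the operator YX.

The expectation value of YX is 1/4 + sqrt(3)/4. Key observation: steps 3-6 multiply out to the identity, so the circuit reduces to the remaining gates.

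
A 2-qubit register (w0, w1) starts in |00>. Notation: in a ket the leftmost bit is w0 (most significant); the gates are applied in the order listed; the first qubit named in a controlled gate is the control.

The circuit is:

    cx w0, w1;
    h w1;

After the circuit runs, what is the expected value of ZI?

In the final state, ZI has expectation 1.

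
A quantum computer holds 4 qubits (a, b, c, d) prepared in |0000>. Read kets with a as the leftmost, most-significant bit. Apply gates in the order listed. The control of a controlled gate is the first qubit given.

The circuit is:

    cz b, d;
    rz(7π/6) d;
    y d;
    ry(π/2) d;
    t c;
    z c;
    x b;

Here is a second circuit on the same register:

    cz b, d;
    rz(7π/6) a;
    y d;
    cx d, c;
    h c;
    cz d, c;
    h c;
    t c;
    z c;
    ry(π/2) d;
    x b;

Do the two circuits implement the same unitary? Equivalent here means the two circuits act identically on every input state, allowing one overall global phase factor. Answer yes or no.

No — the two circuits implement different unitaries, even allowing a global phase.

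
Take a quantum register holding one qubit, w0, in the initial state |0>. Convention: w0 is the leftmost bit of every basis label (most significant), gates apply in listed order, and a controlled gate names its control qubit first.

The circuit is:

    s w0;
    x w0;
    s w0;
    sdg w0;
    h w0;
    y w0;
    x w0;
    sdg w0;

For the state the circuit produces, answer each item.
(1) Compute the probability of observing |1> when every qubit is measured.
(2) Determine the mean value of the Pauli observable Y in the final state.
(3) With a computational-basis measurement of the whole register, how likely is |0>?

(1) The probability of measuring |1> is 1/2.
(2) In the final state, Y has expectation -1.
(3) Outcome |0> occurs with probability 1/2.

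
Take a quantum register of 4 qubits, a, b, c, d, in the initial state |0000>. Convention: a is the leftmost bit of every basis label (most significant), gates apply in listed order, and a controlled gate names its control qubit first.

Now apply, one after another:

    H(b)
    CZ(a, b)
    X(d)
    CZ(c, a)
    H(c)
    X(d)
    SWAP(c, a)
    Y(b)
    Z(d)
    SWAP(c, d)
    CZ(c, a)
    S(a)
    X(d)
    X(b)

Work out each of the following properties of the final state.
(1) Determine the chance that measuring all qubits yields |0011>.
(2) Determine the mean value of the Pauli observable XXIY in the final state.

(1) The probability of measuring |0011> is 0.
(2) In the final state, XXIY has expectation 0.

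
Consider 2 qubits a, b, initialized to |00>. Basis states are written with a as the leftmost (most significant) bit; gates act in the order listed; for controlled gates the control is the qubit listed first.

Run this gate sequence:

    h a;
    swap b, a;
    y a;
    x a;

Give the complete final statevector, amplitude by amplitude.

The final amplitudes are sqrt(2)*I/2 on |00>, sqrt(2)*I/2 on |01>, 0 on |10>, 0 on |11>.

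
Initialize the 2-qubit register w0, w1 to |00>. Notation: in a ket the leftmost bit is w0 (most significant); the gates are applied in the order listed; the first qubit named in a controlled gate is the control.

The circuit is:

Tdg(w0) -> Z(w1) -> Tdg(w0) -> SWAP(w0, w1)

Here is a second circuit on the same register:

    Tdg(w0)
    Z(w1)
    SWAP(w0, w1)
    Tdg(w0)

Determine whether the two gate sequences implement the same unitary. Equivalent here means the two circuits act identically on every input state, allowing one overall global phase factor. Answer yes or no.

No: there is an input state on which the two circuits produce genuinely different outputs (not merely differing by a phase).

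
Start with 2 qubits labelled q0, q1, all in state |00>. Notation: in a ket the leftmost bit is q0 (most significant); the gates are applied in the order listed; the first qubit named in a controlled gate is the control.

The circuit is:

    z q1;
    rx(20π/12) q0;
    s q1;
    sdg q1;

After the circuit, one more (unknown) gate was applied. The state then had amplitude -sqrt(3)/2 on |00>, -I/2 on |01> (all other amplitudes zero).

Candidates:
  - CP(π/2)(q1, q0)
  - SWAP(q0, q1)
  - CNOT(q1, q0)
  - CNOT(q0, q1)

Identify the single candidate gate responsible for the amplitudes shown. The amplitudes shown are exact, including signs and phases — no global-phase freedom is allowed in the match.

The applied gate was SWAP(q0, q1).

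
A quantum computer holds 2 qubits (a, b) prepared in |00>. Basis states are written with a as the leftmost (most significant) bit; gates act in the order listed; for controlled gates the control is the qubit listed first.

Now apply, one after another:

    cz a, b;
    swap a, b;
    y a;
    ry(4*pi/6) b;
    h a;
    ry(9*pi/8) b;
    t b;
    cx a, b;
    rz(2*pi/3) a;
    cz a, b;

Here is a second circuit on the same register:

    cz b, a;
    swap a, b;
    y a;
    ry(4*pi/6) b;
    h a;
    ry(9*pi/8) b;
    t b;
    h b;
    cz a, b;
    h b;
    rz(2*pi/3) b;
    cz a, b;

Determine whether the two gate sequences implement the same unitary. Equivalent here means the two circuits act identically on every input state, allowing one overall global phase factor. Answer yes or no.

No, they are not equivalent — no single phase factor reconciles the two unitaries.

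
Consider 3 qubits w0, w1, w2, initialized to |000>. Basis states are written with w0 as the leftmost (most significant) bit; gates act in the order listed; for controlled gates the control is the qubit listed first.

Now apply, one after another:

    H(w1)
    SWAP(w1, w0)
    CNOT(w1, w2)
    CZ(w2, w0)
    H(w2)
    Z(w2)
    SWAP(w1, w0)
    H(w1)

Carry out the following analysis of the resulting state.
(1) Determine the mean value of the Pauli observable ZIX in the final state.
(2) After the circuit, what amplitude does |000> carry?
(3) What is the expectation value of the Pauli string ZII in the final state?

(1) The expectation value of ZIX is -1.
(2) |000> carries amplitude sqrt(2)/2 in the final state.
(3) In the final state, ZII has expectation 1.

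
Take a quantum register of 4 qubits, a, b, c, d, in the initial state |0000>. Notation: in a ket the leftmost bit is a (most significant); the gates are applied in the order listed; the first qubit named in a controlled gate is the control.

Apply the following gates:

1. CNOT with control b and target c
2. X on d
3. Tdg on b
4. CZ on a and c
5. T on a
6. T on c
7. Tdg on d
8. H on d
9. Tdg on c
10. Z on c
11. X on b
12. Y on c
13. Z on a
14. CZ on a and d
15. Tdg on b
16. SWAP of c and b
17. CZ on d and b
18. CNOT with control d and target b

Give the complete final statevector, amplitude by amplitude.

The final amplitudes are sqrt(2)/2 on |0011>, sqrt(2)/2 on |0110>, and 0 on every other basis state.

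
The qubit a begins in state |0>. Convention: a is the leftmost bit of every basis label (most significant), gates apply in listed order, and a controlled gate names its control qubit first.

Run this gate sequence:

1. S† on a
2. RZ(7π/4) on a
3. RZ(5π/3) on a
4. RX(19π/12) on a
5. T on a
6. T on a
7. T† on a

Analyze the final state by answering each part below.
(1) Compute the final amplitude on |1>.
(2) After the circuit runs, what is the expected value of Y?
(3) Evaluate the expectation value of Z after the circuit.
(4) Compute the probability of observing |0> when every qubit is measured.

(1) The final state's coefficient on |1> equals I*sqrt(1/2 - sqrt(2)/4)*exp(13*I*pi/24)/2 - sqrt(3)*I*sqrt(sqrt(2)/4 + 1/2)*exp(13*I*pi/24)/2.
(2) The observable Y averages to 1/4 + sqrt(3)/4.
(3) In the final state, Z has expectation -sqrt(2)/4 + sqrt(6)/4.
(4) Outcome |0> occurs with probability -sqrt(2)/8 + sqrt(6)/8 + 1/2.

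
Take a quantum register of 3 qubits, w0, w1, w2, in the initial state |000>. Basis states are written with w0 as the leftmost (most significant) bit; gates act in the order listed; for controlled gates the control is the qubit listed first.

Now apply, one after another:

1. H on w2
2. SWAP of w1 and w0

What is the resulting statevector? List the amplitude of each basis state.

The final amplitudes are sqrt(2)/2 on |000>, sqrt(2)/2 on |001>, and 0 on every other basis state.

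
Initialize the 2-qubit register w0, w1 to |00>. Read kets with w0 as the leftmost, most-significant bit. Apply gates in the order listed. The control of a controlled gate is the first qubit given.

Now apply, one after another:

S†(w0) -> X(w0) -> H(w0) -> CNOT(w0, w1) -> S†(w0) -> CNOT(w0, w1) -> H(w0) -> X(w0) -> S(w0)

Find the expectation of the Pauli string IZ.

The expectation value of IZ is 1.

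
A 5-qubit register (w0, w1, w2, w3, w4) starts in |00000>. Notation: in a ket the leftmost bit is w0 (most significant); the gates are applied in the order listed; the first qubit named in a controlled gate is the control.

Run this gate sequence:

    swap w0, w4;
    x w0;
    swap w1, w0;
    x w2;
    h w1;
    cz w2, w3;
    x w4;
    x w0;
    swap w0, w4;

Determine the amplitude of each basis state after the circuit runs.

The resulting statevector has amplitude sqrt(2)/2 on |10101>, -sqrt(2)/2 on |11101>, and 0 on every other basis state.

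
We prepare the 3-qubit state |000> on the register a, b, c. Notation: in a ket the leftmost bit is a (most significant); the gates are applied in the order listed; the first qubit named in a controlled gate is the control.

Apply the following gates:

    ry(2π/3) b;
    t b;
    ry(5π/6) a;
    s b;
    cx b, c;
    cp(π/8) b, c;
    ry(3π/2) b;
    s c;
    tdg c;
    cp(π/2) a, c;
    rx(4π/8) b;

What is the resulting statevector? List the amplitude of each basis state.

The final amplitudes are I*(1 - I)*(-sqrt(6) + sqrt(2))/16 on |000>, (-sqrt(6) + 3*sqrt(2) - 3*sqrt(2)*I + sqrt(6)*I)*exp(I*pi/8)/16 on |001>, I*(1 - I)*(-sqrt(2) + sqrt(6))/16 on |010>, (-sqrt(6) + 3*sqrt(2) - 3*sqrt(2)*I + sqrt(6)*I)*exp(I*pi/8)/16 on |011>, -I*(1 - I)*(sqrt(2) + sqrt(6))/16 on |100>, (sqrt(6) + 3*sqrt(2) + sqrt(6)*I + 3*sqrt(2)*I)*exp(I*pi/8)/16 on |101>, I*(1 - I)*(sqrt(2) + sqrt(6))/16 on |110>, (sqrt(6) + 3*sqrt(2) + sqrt(6)*I + 3*sqrt(2)*I)*exp(I*pi/8)/16 on |111>.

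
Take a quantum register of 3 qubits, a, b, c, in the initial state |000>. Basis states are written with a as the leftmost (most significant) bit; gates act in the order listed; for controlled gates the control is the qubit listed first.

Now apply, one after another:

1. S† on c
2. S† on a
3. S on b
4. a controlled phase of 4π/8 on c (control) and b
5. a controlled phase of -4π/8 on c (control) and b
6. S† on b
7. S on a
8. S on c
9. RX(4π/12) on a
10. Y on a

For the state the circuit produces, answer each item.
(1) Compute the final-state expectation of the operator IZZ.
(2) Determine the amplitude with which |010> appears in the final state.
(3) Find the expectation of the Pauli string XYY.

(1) In the final state, IZZ has expectation 1. Key observation: the block from step 2 through step 7 cancels to the identity and can be dropped.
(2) |010> carries amplitude 0 in the final state.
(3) In the final state, XYY has expectation 0.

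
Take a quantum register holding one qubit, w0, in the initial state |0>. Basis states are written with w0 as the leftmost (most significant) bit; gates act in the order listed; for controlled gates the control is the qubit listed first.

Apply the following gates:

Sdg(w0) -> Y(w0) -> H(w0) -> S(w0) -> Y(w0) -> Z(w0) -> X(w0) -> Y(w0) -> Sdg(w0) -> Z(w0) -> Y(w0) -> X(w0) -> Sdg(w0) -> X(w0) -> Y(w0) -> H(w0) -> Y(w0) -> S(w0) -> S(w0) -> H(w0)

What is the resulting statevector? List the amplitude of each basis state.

The resulting statevector has amplitude sqrt(2)*I/2 on |0>, -sqrt(2)/2 on |1>.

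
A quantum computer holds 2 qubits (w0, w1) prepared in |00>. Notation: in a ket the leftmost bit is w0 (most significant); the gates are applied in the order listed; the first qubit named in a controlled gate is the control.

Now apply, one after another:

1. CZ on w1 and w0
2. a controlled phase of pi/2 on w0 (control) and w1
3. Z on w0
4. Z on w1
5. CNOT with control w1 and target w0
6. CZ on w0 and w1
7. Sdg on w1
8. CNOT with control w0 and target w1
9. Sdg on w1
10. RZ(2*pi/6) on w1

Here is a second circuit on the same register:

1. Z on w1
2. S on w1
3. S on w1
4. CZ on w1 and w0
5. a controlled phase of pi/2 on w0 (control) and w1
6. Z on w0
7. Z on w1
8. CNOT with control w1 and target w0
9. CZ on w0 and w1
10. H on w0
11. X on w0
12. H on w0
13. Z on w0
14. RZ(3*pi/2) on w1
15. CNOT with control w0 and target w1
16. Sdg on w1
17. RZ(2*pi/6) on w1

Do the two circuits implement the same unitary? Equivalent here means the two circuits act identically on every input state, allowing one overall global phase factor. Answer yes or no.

Yes — the two circuits implement the same unitary up to a global phase.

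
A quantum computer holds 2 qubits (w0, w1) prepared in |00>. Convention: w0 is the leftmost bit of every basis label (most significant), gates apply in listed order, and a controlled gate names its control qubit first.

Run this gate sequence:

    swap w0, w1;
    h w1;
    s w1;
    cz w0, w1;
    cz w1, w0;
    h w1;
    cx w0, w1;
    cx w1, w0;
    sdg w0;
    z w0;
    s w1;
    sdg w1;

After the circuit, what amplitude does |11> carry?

The amplitude on |11> is 1/2 + I/2.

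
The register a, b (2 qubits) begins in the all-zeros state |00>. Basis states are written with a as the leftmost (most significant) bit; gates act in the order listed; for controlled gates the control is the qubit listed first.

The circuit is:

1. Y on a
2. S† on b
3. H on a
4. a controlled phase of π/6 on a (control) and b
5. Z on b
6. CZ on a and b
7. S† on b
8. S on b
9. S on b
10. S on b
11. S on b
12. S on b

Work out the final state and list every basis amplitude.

After the circuit, the state carries amplitude sqrt(2)*I/2 on |00>, 0 on |01>, -sqrt(2)*I/2 on |10>, 0 on |11>. Key observation: gates 9-12 undo each other exactly, leaving only the rest of the circuit to track.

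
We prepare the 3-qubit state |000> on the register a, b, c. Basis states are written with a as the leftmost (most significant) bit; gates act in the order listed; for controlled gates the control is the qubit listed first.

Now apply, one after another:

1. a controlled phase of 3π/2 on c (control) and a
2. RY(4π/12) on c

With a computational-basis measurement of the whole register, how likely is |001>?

Outcome |001> occurs with probability 1/4.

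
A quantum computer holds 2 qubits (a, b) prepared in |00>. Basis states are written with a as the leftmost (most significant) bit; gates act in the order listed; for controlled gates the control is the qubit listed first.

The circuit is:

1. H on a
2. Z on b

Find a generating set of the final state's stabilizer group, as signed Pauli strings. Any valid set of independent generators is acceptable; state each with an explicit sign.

One valid set of independent stabilizer generators is +XI, +IZ (any independent generating set of the same group is equally correct).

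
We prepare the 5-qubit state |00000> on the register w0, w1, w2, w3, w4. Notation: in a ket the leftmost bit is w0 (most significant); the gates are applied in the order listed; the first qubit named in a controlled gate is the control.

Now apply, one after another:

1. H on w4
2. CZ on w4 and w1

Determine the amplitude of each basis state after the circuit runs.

The final amplitudes are sqrt(2)/2 on |00000>, sqrt(2)/2 on |00001>, and 0 on every other basis state.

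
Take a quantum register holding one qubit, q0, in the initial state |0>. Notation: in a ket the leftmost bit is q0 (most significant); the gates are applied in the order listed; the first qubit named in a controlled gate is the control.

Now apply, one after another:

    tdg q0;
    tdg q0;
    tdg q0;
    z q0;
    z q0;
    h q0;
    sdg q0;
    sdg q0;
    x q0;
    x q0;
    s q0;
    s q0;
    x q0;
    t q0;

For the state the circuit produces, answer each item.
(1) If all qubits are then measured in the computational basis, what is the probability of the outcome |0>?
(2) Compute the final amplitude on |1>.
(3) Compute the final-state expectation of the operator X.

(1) Outcome |0> occurs with probability 1/2. Key observation: gates 7-12 undo each other exactly, leaving only the rest of the circuit to track.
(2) The final state's coefficient on |1> equals sqrt(2)*exp(I*pi/4)/2.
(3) The expectation value of X is sqrt(2)/2.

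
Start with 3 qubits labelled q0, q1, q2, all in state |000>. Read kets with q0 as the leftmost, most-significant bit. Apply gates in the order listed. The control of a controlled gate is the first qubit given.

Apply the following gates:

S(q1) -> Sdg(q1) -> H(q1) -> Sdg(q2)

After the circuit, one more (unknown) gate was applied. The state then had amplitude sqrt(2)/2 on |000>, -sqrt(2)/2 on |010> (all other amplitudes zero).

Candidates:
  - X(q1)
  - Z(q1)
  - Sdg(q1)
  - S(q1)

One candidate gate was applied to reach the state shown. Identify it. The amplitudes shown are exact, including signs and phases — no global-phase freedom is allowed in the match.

The unique candidate consistent with the amplitudes is Z(q1). Key observation: steps 1-2 multiply out to the identity, so the circuit reduces to the remaining gates.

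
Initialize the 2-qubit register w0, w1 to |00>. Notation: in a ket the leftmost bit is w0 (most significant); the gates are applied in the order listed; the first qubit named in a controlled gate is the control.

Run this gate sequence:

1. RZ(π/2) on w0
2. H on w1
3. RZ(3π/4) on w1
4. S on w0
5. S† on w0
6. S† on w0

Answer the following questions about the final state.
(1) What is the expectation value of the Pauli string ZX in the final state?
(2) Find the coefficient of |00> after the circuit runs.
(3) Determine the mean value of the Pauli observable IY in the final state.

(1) The expectation value of ZX is -sqrt(2)/2.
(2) The amplitude on |00> is -sqrt(2)*exp(3*I*pi/8)/2.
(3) The observable IY averages to sqrt(2)/2.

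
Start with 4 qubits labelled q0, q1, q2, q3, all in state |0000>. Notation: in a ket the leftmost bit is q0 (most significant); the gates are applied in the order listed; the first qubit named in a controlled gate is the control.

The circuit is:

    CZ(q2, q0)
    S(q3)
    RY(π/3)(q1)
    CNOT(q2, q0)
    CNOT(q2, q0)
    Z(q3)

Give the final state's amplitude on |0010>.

The amplitude on |0010> is 0. Key observation: steps 4-5 multiply out to the identity, so the circuit reduces to the remaining gates.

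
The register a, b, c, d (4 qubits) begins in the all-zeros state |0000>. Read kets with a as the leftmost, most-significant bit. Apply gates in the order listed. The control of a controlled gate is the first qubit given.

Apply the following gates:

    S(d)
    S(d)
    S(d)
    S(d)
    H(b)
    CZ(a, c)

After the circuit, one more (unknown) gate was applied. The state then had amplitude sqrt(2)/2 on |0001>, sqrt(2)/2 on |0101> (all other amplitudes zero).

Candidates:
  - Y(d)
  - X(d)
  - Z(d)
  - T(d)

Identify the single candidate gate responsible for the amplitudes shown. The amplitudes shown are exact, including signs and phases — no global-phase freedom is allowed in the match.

It was X(d) that produced the state shown. Key observation: the block from step 1 through step 4 cancels to the identity and can be dropped.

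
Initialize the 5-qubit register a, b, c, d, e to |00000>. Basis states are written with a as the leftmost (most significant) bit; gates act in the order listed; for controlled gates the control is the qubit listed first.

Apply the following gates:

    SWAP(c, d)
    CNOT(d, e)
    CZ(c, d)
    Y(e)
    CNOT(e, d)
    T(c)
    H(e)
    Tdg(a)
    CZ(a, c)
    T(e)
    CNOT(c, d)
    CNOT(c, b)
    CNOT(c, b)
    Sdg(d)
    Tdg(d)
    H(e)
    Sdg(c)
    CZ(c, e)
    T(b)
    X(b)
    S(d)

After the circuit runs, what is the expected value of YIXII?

The expectation value of YIXII is 0.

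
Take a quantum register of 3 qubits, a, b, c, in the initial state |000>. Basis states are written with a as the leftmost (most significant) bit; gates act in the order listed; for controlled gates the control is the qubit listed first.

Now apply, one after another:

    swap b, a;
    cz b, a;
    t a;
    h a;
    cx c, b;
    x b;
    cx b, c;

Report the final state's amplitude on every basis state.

The final amplitudes are sqrt(2)/2 on |011>, sqrt(2)/2 on |111>, and 0 on every other basis state.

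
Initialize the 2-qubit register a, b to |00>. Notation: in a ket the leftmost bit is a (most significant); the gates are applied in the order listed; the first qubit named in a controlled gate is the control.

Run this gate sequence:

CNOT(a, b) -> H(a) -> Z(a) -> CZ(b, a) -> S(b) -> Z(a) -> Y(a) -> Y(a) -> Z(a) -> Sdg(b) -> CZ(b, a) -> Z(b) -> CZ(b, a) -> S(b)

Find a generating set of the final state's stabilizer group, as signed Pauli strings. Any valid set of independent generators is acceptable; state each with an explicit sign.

The stabilizer group can be generated by -XI, +IZ, among other valid generating sets. Key observation: gates 4-11 undo each other exactly, leaving only the rest of the circuit to track.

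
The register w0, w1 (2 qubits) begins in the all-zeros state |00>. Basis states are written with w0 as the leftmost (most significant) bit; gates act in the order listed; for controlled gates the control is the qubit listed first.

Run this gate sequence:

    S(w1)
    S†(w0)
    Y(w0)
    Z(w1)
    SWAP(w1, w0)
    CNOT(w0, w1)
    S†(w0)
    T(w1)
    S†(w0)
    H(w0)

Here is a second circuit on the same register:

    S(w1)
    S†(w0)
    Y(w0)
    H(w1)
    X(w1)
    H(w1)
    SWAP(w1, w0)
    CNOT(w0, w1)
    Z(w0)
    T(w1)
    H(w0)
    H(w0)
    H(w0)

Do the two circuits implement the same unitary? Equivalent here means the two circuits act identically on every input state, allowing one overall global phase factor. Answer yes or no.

Yes — the two circuits implement the same unitary up to a global phase.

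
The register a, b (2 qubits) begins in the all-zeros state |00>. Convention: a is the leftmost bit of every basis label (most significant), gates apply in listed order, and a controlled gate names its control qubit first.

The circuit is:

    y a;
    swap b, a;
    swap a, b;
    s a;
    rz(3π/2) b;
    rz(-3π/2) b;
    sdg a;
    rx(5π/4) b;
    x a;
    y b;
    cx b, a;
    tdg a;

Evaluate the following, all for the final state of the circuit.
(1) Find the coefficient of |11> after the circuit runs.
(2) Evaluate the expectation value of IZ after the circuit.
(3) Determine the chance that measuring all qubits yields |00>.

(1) The final state's coefficient on |11> equals -sqrt(2 - sqrt(2))*exp(3*I*pi/4)/2. Key observation: gates 4-7 undo each other exactly, leaving only the rest of the circuit to track.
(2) In the final state, IZ has expectation sqrt(2)/2.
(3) The probability of measuring |00> is sqrt(2)/4 + 1/2.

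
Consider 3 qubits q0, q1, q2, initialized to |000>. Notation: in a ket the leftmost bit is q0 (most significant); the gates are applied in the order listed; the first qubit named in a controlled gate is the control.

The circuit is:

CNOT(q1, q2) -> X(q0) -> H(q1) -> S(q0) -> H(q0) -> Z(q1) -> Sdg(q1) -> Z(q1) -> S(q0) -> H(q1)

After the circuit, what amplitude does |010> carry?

The final state's coefficient on |010> equals sqrt(2)*(-1 + I)/4.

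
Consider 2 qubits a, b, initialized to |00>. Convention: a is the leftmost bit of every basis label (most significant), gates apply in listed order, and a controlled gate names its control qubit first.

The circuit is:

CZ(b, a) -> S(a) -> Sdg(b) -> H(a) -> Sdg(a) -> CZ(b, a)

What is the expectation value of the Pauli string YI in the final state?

The observable YI averages to -1.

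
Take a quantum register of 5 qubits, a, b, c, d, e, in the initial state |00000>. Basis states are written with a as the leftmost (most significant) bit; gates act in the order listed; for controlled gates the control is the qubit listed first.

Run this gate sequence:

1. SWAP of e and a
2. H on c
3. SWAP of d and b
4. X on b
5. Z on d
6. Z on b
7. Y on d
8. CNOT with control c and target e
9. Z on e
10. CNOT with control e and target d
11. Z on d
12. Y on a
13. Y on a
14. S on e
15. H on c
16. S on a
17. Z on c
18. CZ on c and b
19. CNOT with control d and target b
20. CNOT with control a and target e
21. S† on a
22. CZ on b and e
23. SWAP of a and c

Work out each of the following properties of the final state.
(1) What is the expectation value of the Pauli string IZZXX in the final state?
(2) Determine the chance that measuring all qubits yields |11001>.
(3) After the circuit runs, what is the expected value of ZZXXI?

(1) In the final state, IZZXX has expectation 0.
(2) Outcome |11001> occurs with probability 1/4.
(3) In the final state, ZZXXI has expectation 0.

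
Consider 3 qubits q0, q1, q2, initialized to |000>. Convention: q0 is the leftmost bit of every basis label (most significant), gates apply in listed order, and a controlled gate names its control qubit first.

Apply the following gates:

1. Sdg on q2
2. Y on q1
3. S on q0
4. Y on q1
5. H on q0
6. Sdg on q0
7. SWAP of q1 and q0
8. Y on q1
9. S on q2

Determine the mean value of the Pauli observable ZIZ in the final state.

The observable ZIZ averages to 1.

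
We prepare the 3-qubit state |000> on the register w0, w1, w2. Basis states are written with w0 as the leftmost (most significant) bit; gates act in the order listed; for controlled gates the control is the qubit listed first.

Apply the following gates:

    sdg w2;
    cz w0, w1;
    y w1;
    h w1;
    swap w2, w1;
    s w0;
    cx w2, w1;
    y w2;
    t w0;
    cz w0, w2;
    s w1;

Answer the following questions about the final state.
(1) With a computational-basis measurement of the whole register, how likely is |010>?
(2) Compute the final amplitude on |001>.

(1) A full measurement returns |010> with probability 1/2.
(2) The final state's coefficient on |001> equals -sqrt(2)/2.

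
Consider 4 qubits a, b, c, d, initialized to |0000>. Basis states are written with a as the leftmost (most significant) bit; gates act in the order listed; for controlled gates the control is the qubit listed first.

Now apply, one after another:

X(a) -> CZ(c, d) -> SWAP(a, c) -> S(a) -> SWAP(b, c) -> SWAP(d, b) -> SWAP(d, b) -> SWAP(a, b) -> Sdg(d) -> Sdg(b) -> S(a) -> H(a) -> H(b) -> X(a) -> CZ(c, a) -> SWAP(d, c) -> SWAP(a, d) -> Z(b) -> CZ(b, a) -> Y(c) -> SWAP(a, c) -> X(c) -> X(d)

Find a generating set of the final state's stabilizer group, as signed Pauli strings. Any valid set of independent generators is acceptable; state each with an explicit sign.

The stabilizer group can be generated by -IXII, -IIIX, -ZIII, -IIZI, among other valid generating sets. Key observation: gates 6-7 undo each other exactly, leaving only the rest of the circuit to track.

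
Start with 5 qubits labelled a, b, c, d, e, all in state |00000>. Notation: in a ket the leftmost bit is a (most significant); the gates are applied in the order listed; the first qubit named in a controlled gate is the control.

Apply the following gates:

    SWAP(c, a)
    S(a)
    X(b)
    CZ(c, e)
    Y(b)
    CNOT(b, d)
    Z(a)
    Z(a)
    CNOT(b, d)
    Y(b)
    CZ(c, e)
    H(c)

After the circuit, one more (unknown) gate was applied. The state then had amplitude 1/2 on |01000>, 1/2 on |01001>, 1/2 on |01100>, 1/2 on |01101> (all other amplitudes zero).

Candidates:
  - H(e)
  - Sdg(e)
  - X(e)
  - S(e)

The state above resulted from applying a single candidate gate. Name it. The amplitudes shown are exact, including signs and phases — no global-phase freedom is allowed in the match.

It was H(e) that produced the state shown. Key observation: gates 4-11 undo each other exactly, leaving only the rest of the circuit to track.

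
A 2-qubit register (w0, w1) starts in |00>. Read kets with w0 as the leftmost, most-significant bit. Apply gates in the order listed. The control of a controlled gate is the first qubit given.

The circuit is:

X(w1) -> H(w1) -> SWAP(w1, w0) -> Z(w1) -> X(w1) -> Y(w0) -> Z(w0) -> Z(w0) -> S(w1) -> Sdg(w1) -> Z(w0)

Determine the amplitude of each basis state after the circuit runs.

The final amplitudes are 0 on |00>, sqrt(2)*I/2 on |01>, 0 on |10>, -sqrt(2)*I/2 on |11>. Key observation: steps 9-10 multiply out to the identity, so the circuit reduces to the remaining gates.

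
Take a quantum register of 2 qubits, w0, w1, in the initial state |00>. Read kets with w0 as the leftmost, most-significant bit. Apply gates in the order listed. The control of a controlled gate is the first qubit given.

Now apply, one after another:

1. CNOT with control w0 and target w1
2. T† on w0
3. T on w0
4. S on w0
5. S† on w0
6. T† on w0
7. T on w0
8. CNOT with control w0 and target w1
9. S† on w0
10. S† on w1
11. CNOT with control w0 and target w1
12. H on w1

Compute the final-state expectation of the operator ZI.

The observable ZI averages to 1. Key observation: the block from step 1 through step 8 cancels to the identity and can be dropped.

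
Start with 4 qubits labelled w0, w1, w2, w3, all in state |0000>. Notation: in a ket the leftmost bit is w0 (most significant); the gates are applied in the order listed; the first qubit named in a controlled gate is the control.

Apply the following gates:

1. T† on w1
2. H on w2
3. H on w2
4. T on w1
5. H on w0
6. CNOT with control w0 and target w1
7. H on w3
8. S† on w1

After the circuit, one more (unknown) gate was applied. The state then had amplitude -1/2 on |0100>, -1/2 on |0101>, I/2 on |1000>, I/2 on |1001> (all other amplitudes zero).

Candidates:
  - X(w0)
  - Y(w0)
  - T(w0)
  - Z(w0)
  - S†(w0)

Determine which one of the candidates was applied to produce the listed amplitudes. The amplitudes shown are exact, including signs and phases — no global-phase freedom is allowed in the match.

It was Y(w0) that produced the state shown.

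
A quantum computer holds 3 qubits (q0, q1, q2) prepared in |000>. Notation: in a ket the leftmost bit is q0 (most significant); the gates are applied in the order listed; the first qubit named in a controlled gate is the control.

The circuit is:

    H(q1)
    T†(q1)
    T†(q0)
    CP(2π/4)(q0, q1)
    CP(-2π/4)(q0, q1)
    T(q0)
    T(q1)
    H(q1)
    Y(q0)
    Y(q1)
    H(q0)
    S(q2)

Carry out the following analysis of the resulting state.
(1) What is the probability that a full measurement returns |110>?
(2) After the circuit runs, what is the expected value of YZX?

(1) A full measurement returns |110> with probability 1/2.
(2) In the final state, YZX has expectation 0.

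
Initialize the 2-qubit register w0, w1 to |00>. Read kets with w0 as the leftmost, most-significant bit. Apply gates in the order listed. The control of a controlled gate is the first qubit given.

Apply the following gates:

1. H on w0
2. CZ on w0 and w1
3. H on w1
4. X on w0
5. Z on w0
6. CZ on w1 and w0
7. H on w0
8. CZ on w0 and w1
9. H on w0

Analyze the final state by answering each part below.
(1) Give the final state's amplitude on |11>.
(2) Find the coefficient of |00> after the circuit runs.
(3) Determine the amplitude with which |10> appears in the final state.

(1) |11> carries amplitude 1/2 in the final state.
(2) The amplitude on |00> is 1/2.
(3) |10> carries amplitude -1/2 in the final state.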